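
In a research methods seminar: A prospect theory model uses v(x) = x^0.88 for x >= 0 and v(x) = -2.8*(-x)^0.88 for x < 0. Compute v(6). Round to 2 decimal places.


Since x = 6 >= 0, use v(x) = x^0.88
6^0.88 = 4.8392
v(6) = 4.84


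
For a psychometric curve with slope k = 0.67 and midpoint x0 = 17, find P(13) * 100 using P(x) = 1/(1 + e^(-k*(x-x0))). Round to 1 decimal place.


P(x) = 1/(1 + e^(-0.67*(13 - 17)))
Exponent = -0.67 * -4 = 2.68
e^(2.68) = 14.585093
P = 1/(1 + 14.585093) = 0.064164
Percentage = 6.4


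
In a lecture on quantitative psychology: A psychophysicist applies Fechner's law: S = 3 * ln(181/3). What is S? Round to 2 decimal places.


S = 3 * ln(181/3)
I/I0 = 60.333333
ln(60.333333) = 4.0999
S = 3 * 4.0999
= 12.30


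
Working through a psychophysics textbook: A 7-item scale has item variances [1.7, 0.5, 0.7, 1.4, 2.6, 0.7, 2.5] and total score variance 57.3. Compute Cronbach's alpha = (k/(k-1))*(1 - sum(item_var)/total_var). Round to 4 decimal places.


alpha = (k/(k-1)) * (1 - sum(s_i^2)/s_total^2)
sum(item variances) = 10.1
k/(k-1) = 7/6 = 1.166667
1 - 10.1/57.3 = 1 - 0.176265 = 0.823735
alpha = 1.166667 * 0.823735
= 0.9610


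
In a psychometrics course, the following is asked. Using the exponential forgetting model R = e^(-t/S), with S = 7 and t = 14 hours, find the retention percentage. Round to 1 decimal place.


R = e^(-t/S)
-t/S = -14/7 = -2.0
R = e^(-2.0) = 0.135335
Percentage = 0.135335 * 100
= 13.5


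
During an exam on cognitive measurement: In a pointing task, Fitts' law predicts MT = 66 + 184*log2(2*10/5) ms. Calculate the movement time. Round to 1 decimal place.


MT = 66 + 184 * log2(2*10/5)
2D/W = 4.0
log2(4.0) = 2.0
MT = 66 + 184 * 2.0
= 434.0 ms


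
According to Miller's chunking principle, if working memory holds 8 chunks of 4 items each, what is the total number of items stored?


Total items = chunks * items_per_chunk
= 8 * 4
= 32


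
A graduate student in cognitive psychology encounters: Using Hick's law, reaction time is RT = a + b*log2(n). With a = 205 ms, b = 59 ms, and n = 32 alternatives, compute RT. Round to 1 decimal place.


RT = 205 + 59 * log2(32)
log2(32) = 5.0
RT = 205 + 59 * 5.0
= 205 + 295.0
= 500.0 ms


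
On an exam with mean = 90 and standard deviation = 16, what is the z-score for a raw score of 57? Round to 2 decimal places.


z = (X - mu) / sigma
= (57 - 90) / 16
= -33 / 16
= -2.06


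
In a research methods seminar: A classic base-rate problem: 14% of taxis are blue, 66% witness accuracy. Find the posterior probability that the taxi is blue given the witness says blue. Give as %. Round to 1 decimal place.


P(blue | says blue) = P(says blue | blue)*P(blue) / [P(says blue | blue)*P(blue) + P(says blue | not blue)*P(not blue)]
Numerator = 0.66 * 0.14 = 0.0924
False identification = 0.34 * 0.86 = 0.2924
P = 0.0924 / (0.0924 + 0.2924)
= 0.0924 / 0.3848
As percentage = 24.0


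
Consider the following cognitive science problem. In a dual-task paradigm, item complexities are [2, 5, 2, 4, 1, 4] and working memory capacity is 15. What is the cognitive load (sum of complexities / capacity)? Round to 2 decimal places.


Total complexity = 2 + 5 + 2 + 4 + 1 + 4 = 18
Load = total / capacity = 18 / 15
= 1.20


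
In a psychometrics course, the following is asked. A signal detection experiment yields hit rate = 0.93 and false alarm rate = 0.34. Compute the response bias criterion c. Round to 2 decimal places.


c = -0.5 * (z(HR) + z(FAR))
z(0.93) = 1.4758
z(0.34) = -0.4125
c = -0.5 * (1.4758 + -0.4125)
= -0.5 * 1.0633
= -0.53


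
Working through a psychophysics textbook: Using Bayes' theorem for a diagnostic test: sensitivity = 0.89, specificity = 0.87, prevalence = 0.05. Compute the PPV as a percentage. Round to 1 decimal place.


PPV = (sens * prev) / (sens * prev + (1-spec) * (1-prev))
Numerator = 0.89 * 0.05 = 0.0445
P(positive and no disease) = (1 - spec) * (1 - prev) = (1 - 0.87) * (1 - 0.05) = 0.1235
Denominator = 0.0445 + 0.1235 = 0.168
PPV = 0.0445 / 0.168 = 0.264881
As percentage = 26.5


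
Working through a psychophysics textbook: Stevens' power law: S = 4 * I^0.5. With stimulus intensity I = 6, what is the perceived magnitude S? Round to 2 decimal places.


S = 4 * 6^0.5
6^0.5 = 2.4495
S = 4 * 2.4495
= 9.80


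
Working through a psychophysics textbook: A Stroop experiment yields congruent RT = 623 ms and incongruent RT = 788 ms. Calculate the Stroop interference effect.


Stroop effect = RT(incongruent) - RT(congruent)
= 788 - 623
= 165 ms


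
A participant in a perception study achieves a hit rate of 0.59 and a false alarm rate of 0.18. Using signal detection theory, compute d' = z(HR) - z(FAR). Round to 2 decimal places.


d' = z(HR) - z(FAR)
z(0.59) = 0.2275
z(0.18) = -0.9154
d' = 0.2275 - -0.9154
= 1.14


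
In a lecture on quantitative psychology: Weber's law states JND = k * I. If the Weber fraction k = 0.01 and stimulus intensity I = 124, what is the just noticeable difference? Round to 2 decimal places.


JND = k * I
JND = 0.01 * 124
= 1.24


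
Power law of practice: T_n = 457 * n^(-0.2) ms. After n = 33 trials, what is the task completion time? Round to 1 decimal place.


T_n = 457 * 33^(-0.2)
33^(-0.2) = 0.496932
T_n = 457 * 0.496932
= 227.1 ms


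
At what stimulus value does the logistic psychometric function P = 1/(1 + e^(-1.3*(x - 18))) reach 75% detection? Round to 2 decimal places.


At P = 0.75: 0.75 = 1/(1 + e^(-k*(x-x0)))
Solving: e^(-k*(x-x0)) = 1/3
x = x0 + ln(3)/k
ln(3) = 1.0986
x = 18 + 1.0986/1.3
= 18 + 0.8451
= 18.85


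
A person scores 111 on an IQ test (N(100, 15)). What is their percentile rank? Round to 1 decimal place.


z = (IQ - mean) / SD
z = (111 - 100) / 15 = 0.7333
Percentile = Phi(0.7333) * 100
Phi(0.7333) = 0.768312
= 76.8


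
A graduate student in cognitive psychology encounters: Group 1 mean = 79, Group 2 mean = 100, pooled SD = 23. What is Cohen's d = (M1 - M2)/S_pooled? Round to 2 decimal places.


Cohen's d = (M1 - M2) / S_pooled
= (79 - 100) / 23
= -21 / 23
= -0.91


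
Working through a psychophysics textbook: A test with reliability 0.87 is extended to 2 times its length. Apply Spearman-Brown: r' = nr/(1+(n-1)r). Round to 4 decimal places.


r_new = n*r / (1 + (n-1)*r)
Numerator = 2 * 0.87 = 1.74
Denominator = 1 + 1 * 0.87 = 1.87
r_new = 1.74 / 1.87
= 0.9305


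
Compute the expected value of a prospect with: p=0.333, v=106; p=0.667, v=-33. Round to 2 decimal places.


EU = sum(p_i * v_i)
0.333 * 106 = 35.298
0.667 * -33 = -22.011
EU = 35.298 + -22.011
= 13.29


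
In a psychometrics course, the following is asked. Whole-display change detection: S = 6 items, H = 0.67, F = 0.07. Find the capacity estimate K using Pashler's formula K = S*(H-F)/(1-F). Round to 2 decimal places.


K = S * (H - F) / (1 - F)
H - F = 0.6
1 - F = 0.93
K = 6 * 0.6 / 0.93
= 3.87


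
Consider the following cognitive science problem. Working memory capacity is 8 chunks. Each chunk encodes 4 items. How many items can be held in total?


Total items = chunks * items_per_chunk
= 8 * 4
= 32


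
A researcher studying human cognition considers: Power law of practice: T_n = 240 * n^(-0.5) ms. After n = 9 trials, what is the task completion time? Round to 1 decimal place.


T_n = 240 * 9^(-0.5)
9^(-0.5) = 0.333333
T_n = 240 * 0.333333
= 80.0 ms


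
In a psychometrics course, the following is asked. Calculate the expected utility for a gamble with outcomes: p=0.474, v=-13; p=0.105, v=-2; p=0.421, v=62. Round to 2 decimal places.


EU = sum(p_i * v_i)
0.474 * -13 = -6.162
0.105 * -2 = -0.21
0.421 * 62 = 26.102
EU = -6.162 + -0.21 + 26.102
= 19.73


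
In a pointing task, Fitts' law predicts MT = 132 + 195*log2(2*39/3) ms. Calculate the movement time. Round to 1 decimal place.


MT = 132 + 195 * log2(2*39/3)
2D/W = 26.0
log2(26.0) = 4.7004
MT = 132 + 195 * 4.7004
= 1048.6 ms


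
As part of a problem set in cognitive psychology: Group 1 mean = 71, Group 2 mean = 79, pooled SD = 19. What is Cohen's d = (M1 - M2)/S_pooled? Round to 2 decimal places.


Cohen's d = (M1 - M2) / S_pooled
= (71 - 79) / 19
= -8 / 19
= -0.42


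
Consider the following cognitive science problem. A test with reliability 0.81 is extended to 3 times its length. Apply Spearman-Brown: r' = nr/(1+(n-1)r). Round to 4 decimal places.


r_new = n*r / (1 + (n-1)*r)
Numerator = 3 * 0.81 = 2.43
Denominator = 1 + 2 * 0.81 = 2.62
r_new = 2.43 / 2.62
= 0.9275


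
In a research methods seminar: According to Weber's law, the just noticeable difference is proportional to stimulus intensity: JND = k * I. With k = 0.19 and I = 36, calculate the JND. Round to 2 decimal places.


JND = k * I
JND = 0.19 * 36
= 6.84


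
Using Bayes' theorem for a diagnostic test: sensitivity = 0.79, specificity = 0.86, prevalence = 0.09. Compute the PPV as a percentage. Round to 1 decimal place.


PPV = (sens * prev) / (sens * prev + (1-spec) * (1-prev))
Numerator = 0.79 * 0.09 = 0.0711
P(positive and no disease) = (1 - spec) * (1 - prev) = (1 - 0.86) * (1 - 0.09) = 0.1274
Denominator = 0.0711 + 0.1274 = 0.1985
PPV = 0.0711 / 0.1985 = 0.358186
As percentage = 35.8


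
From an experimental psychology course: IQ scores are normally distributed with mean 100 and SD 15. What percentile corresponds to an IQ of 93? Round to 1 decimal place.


z = (IQ - mean) / SD
z = (93 - 100) / 15 = -0.4667
Percentile = Phi(-0.4667) * 100
Phi(-0.4667) = 0.320357
= 32.0


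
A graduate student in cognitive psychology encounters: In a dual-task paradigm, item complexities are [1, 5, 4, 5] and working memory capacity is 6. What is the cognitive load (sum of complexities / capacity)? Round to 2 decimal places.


Total complexity = 1 + 5 + 4 + 5 = 15
Load = total / capacity = 15 / 6
= 2.50


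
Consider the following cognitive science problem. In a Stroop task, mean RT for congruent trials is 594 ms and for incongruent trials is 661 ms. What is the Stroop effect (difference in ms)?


Stroop effect = RT(incongruent) - RT(congruent)
= 661 - 594
= 67 ms


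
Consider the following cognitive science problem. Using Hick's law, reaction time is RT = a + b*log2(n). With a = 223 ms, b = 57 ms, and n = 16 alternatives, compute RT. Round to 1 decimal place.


RT = 223 + 57 * log2(16)
log2(16) = 4.0
RT = 223 + 57 * 4.0
= 223 + 228.0
= 451.0 ms


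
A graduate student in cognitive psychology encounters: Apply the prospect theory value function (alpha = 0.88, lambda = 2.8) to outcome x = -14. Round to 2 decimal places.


Since x = -14 < 0, use v(x) = -lambda*(-x)^alpha
(-x) = 14
14^0.88 = 10.1998
v(-14) = -2.8 * 10.1998
= -28.56


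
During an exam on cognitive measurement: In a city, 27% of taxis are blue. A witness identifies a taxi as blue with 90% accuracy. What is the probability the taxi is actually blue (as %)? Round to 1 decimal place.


P(blue | says blue) = P(says blue | blue)*P(blue) / [P(says blue | blue)*P(blue) + P(says blue | not blue)*P(not blue)]
Numerator = 0.9 * 0.27 = 0.243
False identification = 0.1 * 0.73 = 0.073
P = 0.243 / (0.243 + 0.073)
= 0.243 / 0.316
As percentage = 76.9


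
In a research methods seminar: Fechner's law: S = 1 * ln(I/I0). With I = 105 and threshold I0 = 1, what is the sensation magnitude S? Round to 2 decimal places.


S = 1 * ln(105/1)
I/I0 = 105.0
ln(105.0) = 4.654
S = 1 * 4.654
= 4.65


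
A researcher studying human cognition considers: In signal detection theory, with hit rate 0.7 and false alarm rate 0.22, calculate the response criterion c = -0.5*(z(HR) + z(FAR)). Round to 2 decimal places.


c = -0.5 * (z(HR) + z(FAR))
z(0.7) = 0.5244
z(0.22) = -0.7722
c = -0.5 * (0.5244 + -0.7722)
= -0.5 * -0.2478
= 0.12


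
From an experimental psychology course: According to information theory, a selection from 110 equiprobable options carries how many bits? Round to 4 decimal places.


H = log2(n)
H = log2(110)
= 6.7814


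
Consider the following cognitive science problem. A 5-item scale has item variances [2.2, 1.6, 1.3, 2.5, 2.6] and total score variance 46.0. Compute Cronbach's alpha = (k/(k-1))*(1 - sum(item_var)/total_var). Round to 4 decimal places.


alpha = (k/(k-1)) * (1 - sum(s_i^2)/s_total^2)
sum(item variances) = 10.2
k/(k-1) = 5/4 = 1.25
1 - 10.2/46.0 = 1 - 0.221739 = 0.778261
alpha = 1.25 * 0.778261
= 0.9728


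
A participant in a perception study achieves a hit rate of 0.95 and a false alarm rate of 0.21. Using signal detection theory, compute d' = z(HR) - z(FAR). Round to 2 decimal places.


d' = z(HR) - z(FAR)
z(0.95) = 1.6449
z(0.21) = -0.8064
d' = 1.6449 - -0.8064
= 2.45


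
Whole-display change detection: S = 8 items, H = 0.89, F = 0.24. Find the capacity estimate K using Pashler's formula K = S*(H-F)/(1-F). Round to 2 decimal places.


K = S * (H - F) / (1 - F)
H - F = 0.65
1 - F = 0.76
K = 8 * 0.65 / 0.76
= 6.84


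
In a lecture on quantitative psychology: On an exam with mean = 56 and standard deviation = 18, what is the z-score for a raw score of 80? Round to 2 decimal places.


z = (X - mu) / sigma
= (80 - 56) / 18
= 24 / 18
= 1.33


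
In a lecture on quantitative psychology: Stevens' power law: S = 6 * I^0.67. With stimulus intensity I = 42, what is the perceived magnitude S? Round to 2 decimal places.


S = 6 * 42^0.67
42^0.67 = 12.2342
S = 6 * 12.2342
= 73.41


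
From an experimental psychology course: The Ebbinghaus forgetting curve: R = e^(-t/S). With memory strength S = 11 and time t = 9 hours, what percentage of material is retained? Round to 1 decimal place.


R = e^(-t/S)
-t/S = -9/11 = -0.818182
R = e^(-0.818182) = 0.441233
Percentage = 0.441233 * 100
= 44.1


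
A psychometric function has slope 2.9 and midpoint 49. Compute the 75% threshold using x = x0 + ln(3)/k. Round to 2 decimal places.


At P = 0.75: 0.75 = 1/(1 + e^(-k*(x-x0)))
Solving: e^(-k*(x-x0)) = 1/3
x = x0 + ln(3)/k
ln(3) = 1.0986
x = 49 + 1.0986/2.9
= 49 + 0.3788
= 49.38


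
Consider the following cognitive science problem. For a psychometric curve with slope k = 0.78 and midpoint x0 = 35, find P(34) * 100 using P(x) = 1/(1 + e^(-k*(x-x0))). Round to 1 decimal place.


P(x) = 1/(1 + e^(-0.78*(34 - 35)))
Exponent = -0.78 * -1 = 0.78
e^(0.78) = 2.181472
P = 1/(1 + 2.181472) = 0.31432
Percentage = 31.4


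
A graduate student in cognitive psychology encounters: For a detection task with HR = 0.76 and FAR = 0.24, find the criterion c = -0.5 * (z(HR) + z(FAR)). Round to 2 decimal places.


c = -0.5 * (z(HR) + z(FAR))
z(0.76) = 0.7063
z(0.24) = -0.7063
c = -0.5 * (0.7063 + -0.7063)
= -0.5 * 0.0
= 0.00


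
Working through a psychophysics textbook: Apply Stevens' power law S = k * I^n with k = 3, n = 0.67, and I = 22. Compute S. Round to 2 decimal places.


S = 3 * 22^0.67
22^0.67 = 7.9327
S = 3 * 7.9327
= 23.80


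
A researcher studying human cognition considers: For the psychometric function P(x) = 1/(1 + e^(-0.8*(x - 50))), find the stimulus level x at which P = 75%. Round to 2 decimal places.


At P = 0.75: 0.75 = 1/(1 + e^(-k*(x-x0)))
Solving: e^(-k*(x-x0)) = 1/3
x = x0 + ln(3)/k
ln(3) = 1.0986
x = 50 + 1.0986/0.8
= 50 + 1.3732
= 51.37


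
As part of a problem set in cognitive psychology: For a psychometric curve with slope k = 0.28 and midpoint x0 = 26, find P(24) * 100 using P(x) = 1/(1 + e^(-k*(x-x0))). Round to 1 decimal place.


P(x) = 1/(1 + e^(-0.28*(24 - 26)))
Exponent = -0.28 * -2 = 0.56
e^(0.56) = 1.750673
P = 1/(1 + 1.750673) = 0.363547
Percentage = 36.4


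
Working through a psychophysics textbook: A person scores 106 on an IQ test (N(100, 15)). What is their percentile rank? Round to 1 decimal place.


z = (IQ - mean) / SD
z = (106 - 100) / 15 = 0.4
Percentile = Phi(0.4) * 100
Phi(0.4) = 0.655422
= 65.5


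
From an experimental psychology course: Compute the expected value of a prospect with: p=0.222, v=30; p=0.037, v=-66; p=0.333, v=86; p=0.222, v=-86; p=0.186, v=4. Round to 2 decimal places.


EU = sum(p_i * v_i)
0.222 * 30 = 6.66
0.037 * -66 = -2.442
0.333 * 86 = 28.638
0.222 * -86 = -19.092
0.186 * 4 = 0.744
EU = 6.66 + -2.442 + 28.638 + -19.092 + 0.744
= 14.51


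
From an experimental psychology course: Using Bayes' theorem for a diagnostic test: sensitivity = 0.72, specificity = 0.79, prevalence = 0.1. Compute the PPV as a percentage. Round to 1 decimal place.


PPV = (sens * prev) / (sens * prev + (1-spec) * (1-prev))
Numerator = 0.72 * 0.1 = 0.072
P(positive and no disease) = (1 - spec) * (1 - prev) = (1 - 0.79) * (1 - 0.1) = 0.189
Denominator = 0.072 + 0.189 = 0.261
PPV = 0.072 / 0.261 = 0.275862
As percentage = 27.6


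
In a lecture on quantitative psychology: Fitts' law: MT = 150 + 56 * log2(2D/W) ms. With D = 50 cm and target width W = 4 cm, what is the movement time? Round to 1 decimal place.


MT = 150 + 56 * log2(2*50/4)
2D/W = 25.0
log2(25.0) = 4.6439
MT = 150 + 56 * 4.6439
= 410.1 ms


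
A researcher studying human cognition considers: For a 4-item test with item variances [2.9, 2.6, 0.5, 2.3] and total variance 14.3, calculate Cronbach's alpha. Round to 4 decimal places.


alpha = (k/(k-1)) * (1 - sum(s_i^2)/s_total^2)
sum(item variances) = 8.3
k/(k-1) = 4/3 = 1.333333
1 - 8.3/14.3 = 1 - 0.58042 = 0.41958
alpha = 1.333333 * 0.41958
= 0.5594


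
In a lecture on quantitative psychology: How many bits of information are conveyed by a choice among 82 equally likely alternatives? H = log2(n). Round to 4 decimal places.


H = log2(n)
H = log2(82)
= 6.3576


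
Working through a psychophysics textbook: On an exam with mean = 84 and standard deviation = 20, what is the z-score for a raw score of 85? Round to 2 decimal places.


z = (X - mu) / sigma
= (85 - 84) / 20
= 1 / 20
= 0.05


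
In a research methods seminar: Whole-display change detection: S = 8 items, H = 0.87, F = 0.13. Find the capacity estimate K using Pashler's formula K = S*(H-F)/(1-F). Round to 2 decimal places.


K = S * (H - F) / (1 - F)
H - F = 0.74
1 - F = 0.87
K = 8 * 0.74 / 0.87
= 6.80


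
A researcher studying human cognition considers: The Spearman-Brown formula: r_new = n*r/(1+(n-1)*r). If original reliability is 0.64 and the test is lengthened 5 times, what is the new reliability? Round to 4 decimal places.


r_new = n*r / (1 + (n-1)*r)
Numerator = 5 * 0.64 = 3.2
Denominator = 1 + 4 * 0.64 = 3.56
r_new = 3.2 / 3.56
= 0.8989


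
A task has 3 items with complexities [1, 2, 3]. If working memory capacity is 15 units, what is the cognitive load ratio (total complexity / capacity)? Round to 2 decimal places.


Total complexity = 1 + 2 + 3 = 6
Load = total / capacity = 6 / 15
= 0.40


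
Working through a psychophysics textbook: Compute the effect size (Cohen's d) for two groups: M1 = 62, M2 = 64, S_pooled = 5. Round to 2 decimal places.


Cohen's d = (M1 - M2) / S_pooled
= (62 - 64) / 5
= -2 / 5
= -0.40


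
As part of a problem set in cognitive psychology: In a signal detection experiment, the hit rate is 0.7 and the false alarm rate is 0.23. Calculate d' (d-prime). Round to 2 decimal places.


d' = z(HR) - z(FAR)
z(0.7) = 0.5244
z(0.23) = -0.7388
d' = 0.5244 - -0.7388
= 1.26


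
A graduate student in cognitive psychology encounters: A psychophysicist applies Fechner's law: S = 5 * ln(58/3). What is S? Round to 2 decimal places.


S = 5 * ln(58/3)
I/I0 = 19.333333
ln(19.333333) = 2.9618
S = 5 * 2.9618
= 14.81


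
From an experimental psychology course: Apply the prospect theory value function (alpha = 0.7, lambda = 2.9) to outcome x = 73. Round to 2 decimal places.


Since x = 73 >= 0, use v(x) = x^0.7
73^0.7 = 20.1524
v(73) = 20.15


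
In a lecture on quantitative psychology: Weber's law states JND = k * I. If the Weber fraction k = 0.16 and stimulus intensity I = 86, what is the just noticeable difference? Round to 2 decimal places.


JND = k * I
JND = 0.16 * 86
= 13.76


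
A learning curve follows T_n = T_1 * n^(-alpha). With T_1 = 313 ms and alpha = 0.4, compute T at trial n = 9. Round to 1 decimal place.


T_n = 313 * 9^(-0.4)
9^(-0.4) = 0.415244
T_n = 313 * 0.415244
= 130.0 ms


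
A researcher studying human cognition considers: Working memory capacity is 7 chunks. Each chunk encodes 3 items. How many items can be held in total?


Total items = chunks * items_per_chunk
= 7 * 3
= 21


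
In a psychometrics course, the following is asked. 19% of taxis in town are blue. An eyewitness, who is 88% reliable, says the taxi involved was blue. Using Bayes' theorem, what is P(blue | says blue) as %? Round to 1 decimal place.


P(blue | says blue) = P(says blue | blue)*P(blue) / [P(says blue | blue)*P(blue) + P(says blue | not blue)*P(not blue)]
Numerator = 0.88 * 0.19 = 0.1672
False identification = 0.12 * 0.81 = 0.0972
P = 0.1672 / (0.1672 + 0.0972)
= 0.1672 / 0.2644
As percentage = 63.2


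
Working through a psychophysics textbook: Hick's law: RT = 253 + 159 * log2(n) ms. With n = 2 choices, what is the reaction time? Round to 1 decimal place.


RT = 253 + 159 * log2(2)
log2(2) = 1.0
RT = 253 + 159 * 1.0
= 253 + 159.0
= 412.0 ms


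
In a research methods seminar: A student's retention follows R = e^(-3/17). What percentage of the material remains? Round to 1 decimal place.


R = e^(-t/S)
-t/S = -3/17 = -0.176471
R = e^(-0.176471) = 0.838223
Percentage = 0.838223 * 100
= 83.8


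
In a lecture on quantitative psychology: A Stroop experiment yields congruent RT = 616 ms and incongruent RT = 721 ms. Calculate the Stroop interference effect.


Stroop effect = RT(incongruent) - RT(congruent)
= 721 - 616
= 105 ms


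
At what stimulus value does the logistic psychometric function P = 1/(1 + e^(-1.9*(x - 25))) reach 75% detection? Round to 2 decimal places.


At P = 0.75: 0.75 = 1/(1 + e^(-k*(x-x0)))
Solving: e^(-k*(x-x0)) = 1/3
x = x0 + ln(3)/k
ln(3) = 1.0986
x = 25 + 1.0986/1.9
= 25 + 0.5782
= 25.58


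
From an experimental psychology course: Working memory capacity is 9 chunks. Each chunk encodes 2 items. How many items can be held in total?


Total items = chunks * items_per_chunk
= 9 * 2
= 18


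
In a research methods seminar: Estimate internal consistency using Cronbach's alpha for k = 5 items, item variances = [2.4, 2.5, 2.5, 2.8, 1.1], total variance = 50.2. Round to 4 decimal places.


alpha = (k/(k-1)) * (1 - sum(s_i^2)/s_total^2)
sum(item variances) = 11.3
k/(k-1) = 5/4 = 1.25
1 - 11.3/50.2 = 1 - 0.2251 = 0.7749
alpha = 1.25 * 0.7749
= 0.9686


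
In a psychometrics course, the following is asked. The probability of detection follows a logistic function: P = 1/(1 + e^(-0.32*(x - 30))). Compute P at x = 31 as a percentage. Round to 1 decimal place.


P(x) = 1/(1 + e^(-0.32*(31 - 30)))
Exponent = -0.32 * 1 = -0.32
e^(-0.32) = 0.726149
P = 1/(1 + 0.726149) = 0.579324
Percentage = 57.9


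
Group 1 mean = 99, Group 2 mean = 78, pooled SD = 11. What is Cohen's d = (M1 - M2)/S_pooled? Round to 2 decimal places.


Cohen's d = (M1 - M2) / S_pooled
= (99 - 78) / 11
= 21 / 11
= 1.91


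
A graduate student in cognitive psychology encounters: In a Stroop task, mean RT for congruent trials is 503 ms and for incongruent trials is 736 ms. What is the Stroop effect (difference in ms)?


Stroop effect = RT(incongruent) - RT(congruent)
= 736 - 503
= 233 ms


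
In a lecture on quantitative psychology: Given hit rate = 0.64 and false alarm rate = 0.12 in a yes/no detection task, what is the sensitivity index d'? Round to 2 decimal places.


d' = z(HR) - z(FAR)
z(0.64) = 0.3585
z(0.12) = -1.175
d' = 0.3585 - -1.175
= 1.53


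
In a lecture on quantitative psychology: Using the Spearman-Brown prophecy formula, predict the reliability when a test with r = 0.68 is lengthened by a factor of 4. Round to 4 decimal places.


r_new = n*r / (1 + (n-1)*r)
Numerator = 4 * 0.68 = 2.72
Denominator = 1 + 3 * 0.68 = 3.04
r_new = 2.72 / 3.04
= 0.8947


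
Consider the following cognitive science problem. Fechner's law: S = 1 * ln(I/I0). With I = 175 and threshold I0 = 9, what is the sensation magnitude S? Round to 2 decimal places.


S = 1 * ln(175/9)
I/I0 = 19.444444
ln(19.444444) = 2.9676
S = 1 * 2.9676
= 2.97


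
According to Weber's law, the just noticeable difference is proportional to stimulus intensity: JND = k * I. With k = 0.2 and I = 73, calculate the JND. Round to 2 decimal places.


JND = k * I
JND = 0.2 * 73
= 14.60


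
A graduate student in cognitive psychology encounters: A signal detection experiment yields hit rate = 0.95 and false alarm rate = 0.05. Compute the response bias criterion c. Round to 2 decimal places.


c = -0.5 * (z(HR) + z(FAR))
z(0.95) = 1.6449
z(0.05) = -1.6449
c = -0.5 * (1.6449 + -1.6449)
= -0.5 * 0.0
= 0.00


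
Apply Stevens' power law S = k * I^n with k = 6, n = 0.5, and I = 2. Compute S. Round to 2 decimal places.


S = 6 * 2^0.5
2^0.5 = 1.4142
S = 6 * 1.4142
= 8.49


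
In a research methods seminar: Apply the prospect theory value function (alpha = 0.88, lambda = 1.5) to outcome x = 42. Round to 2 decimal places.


Since x = 42 >= 0, use v(x) = x^0.88
42^0.88 = 26.82
v(42) = 26.82


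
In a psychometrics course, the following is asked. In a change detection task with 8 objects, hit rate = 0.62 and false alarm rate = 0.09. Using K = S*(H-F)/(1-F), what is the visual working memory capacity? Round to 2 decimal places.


K = S * (H - F) / (1 - F)
H - F = 0.53
1 - F = 0.91
K = 8 * 0.53 / 0.91
= 4.66


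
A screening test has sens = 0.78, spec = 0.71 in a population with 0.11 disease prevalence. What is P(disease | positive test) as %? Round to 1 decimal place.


PPV = (sens * prev) / (sens * prev + (1-spec) * (1-prev))
Numerator = 0.78 * 0.11 = 0.0858
P(positive and no disease) = (1 - spec) * (1 - prev) = (1 - 0.71) * (1 - 0.11) = 0.2581
Denominator = 0.0858 + 0.2581 = 0.3439
PPV = 0.0858 / 0.3439 = 0.249491
As percentage = 24.9


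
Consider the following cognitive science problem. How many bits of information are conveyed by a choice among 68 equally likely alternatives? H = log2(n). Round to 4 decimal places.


H = log2(n)
H = log2(68)
= 6.0875


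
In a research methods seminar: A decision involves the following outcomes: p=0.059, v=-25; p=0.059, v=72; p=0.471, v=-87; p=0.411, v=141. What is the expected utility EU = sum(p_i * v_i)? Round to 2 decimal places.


EU = sum(p_i * v_i)
0.059 * -25 = -1.475
0.059 * 72 = 4.248
0.471 * -87 = -40.977
0.411 * 141 = 57.951
EU = -1.475 + 4.248 + -40.977 + 57.951
= 19.75


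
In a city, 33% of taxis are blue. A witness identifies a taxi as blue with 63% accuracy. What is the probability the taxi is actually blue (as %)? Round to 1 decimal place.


P(blue | says blue) = P(says blue | blue)*P(blue) / [P(says blue | blue)*P(blue) + P(says blue | not blue)*P(not blue)]
Numerator = 0.63 * 0.33 = 0.2079
False identification = 0.37 * 0.67 = 0.2479
P = 0.2079 / (0.2079 + 0.2479)
= 0.2079 / 0.4558
As percentage = 45.6


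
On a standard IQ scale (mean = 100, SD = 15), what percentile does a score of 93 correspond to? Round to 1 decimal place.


z = (IQ - mean) / SD
z = (93 - 100) / 15 = -0.4667
Percentile = Phi(-0.4667) * 100
Phi(-0.4667) = 0.320357
= 32.0


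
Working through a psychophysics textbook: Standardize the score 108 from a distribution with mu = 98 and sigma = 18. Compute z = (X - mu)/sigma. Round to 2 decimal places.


z = (X - mu) / sigma
= (108 - 98) / 18
= 10 / 18
= 0.56


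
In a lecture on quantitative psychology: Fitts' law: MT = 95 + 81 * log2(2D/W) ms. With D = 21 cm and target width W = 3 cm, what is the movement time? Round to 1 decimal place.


MT = 95 + 81 * log2(2*21/3)
2D/W = 14.0
log2(14.0) = 3.8074
MT = 95 + 81 * 3.8074
= 403.4 ms


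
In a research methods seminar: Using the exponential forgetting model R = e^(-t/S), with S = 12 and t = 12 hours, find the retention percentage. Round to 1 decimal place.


R = e^(-t/S)
-t/S = -12/12 = -1.0
R = e^(-1.0) = 0.367879
Percentage = 0.367879 * 100
= 36.8


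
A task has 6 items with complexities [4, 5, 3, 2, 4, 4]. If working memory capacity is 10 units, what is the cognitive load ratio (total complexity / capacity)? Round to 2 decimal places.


Total complexity = 4 + 5 + 3 + 2 + 4 + 4 = 22
Load = total / capacity = 22 / 10
= 2.20


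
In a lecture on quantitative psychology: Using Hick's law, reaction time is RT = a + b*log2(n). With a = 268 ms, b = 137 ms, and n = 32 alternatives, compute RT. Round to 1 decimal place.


RT = 268 + 137 * log2(32)
log2(32) = 5.0
RT = 268 + 137 * 5.0
= 268 + 685.0
= 953.0 ms


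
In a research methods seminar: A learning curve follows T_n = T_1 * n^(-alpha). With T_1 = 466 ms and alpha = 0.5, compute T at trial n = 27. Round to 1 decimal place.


T_n = 466 * 27^(-0.5)
27^(-0.5) = 0.19245
T_n = 466 * 0.19245
= 89.7 ms


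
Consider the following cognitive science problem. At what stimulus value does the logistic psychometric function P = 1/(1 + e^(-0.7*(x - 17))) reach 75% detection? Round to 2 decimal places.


At P = 0.75: 0.75 = 1/(1 + e^(-k*(x-x0)))
Solving: e^(-k*(x-x0)) = 1/3
x = x0 + ln(3)/k
ln(3) = 1.0986
x = 17 + 1.0986/0.7
= 17 + 1.5694
= 18.57


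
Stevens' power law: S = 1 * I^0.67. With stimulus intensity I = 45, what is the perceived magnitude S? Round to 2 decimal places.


S = 1 * 45^0.67
45^0.67 = 12.813
S = 1 * 12.813
= 12.81


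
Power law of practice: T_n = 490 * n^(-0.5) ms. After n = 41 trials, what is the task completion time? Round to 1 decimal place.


T_n = 490 * 41^(-0.5)
41^(-0.5) = 0.156174
T_n = 490 * 0.156174
= 76.5 ms


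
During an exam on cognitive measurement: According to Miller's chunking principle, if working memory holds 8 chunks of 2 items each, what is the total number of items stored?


Total items = chunks * items_per_chunk
= 8 * 2
= 16


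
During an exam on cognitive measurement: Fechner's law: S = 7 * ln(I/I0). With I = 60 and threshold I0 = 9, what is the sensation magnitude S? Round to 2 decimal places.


S = 7 * ln(60/9)
I/I0 = 6.666667
ln(6.666667) = 1.8971
S = 7 * 1.8971
= 13.28


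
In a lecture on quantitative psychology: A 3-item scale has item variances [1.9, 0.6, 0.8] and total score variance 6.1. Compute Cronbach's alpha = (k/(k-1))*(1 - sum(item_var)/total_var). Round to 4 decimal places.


alpha = (k/(k-1)) * (1 - sum(s_i^2)/s_total^2)
sum(item variances) = 3.3
k/(k-1) = 3/2 = 1.5
1 - 3.3/6.1 = 1 - 0.540984 = 0.459016
alpha = 1.5 * 0.459016
= 0.6885


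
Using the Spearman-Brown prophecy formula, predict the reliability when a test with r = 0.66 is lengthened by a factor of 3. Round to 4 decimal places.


r_new = n*r / (1 + (n-1)*r)
Numerator = 3 * 0.66 = 1.98
Denominator = 1 + 2 * 0.66 = 2.32
r_new = 1.98 / 2.32
= 0.8534


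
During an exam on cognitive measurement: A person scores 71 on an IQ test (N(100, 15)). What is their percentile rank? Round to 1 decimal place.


z = (IQ - mean) / SD
z = (71 - 100) / 15 = -1.9333
Percentile = Phi(-1.9333) * 100
Phi(-1.9333) = 0.0266
= 2.7


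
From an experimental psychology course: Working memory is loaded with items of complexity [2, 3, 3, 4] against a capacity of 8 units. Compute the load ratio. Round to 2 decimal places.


Total complexity = 2 + 3 + 3 + 4 = 12
Load = total / capacity = 12 / 8
= 1.50


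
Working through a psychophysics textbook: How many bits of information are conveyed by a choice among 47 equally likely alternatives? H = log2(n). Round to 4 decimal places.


H = log2(n)
H = log2(47)
= 5.5546


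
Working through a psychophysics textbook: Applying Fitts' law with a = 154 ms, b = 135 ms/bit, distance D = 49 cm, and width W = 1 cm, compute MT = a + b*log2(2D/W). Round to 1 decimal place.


MT = 154 + 135 * log2(2*49/1)
2D/W = 98.0
log2(98.0) = 6.6147
MT = 154 + 135 * 6.6147
= 1047.0 ms


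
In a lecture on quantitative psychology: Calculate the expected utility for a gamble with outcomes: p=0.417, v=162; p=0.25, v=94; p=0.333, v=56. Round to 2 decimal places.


EU = sum(p_i * v_i)
0.417 * 162 = 67.554
0.25 * 94 = 23.5
0.333 * 56 = 18.648
EU = 67.554 + 23.5 + 18.648
= 109.70


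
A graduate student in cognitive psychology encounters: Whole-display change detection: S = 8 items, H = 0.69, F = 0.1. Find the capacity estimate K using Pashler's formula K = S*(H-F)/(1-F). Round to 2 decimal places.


K = S * (H - F) / (1 - F)
H - F = 0.59
1 - F = 0.9
K = 8 * 0.59 / 0.9
= 5.24


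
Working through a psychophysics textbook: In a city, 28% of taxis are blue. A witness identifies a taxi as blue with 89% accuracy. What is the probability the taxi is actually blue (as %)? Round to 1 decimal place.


P(blue | says blue) = P(says blue | blue)*P(blue) / [P(says blue | blue)*P(blue) + P(says blue | not blue)*P(not blue)]
Numerator = 0.89 * 0.28 = 0.2492
False identification = 0.11 * 0.72 = 0.0792
P = 0.2492 / (0.2492 + 0.0792)
= 0.2492 / 0.3284
As percentage = 75.9


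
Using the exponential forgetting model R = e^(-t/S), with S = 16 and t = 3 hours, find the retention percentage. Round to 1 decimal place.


R = e^(-t/S)
-t/S = -3/16 = -0.1875
R = e^(-0.1875) = 0.829029
Percentage = 0.829029 * 100
= 82.9


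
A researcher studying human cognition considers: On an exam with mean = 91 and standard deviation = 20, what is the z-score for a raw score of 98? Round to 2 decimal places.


z = (X - mu) / sigma
= (98 - 91) / 20
= 7 / 20
= 0.35


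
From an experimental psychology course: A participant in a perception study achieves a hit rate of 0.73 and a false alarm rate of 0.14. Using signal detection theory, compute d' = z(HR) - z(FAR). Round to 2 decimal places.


d' = z(HR) - z(FAR)
z(0.73) = 0.6128
z(0.14) = -1.0803
d' = 0.6128 - -1.0803
= 1.69


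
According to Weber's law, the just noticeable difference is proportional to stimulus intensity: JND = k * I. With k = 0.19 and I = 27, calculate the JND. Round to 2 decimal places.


JND = k * I
JND = 0.19 * 27
= 5.13


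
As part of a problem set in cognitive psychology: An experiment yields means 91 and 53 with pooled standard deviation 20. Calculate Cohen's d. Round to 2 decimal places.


Cohen's d = (M1 - M2) / S_pooled
= (91 - 53) / 20
= 38 / 20
= 1.90


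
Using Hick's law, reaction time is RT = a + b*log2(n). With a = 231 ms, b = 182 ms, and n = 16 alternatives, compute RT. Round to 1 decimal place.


RT = 231 + 182 * log2(16)
log2(16) = 4.0
RT = 231 + 182 * 4.0
= 231 + 728.0
= 959.0 ms


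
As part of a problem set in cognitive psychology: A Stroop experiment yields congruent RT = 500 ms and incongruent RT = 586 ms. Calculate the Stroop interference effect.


Stroop effect = RT(incongruent) - RT(congruent)
= 586 - 500
= 86 ms


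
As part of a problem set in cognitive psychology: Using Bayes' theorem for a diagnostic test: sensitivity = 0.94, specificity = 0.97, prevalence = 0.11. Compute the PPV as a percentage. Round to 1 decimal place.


PPV = (sens * prev) / (sens * prev + (1-spec) * (1-prev))
Numerator = 0.94 * 0.11 = 0.1034
P(positive and no disease) = (1 - spec) * (1 - prev) = (1 - 0.97) * (1 - 0.11) = 0.0267
Denominator = 0.1034 + 0.0267 = 0.1301
PPV = 0.1034 / 0.1301 = 0.794773
As percentage = 79.5


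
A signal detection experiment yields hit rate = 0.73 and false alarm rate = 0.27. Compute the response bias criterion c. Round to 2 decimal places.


c = -0.5 * (z(HR) + z(FAR))
z(0.73) = 0.6128
z(0.27) = -0.6128
c = -0.5 * (0.6128 + -0.6128)
= -0.5 * 0.0
= 0.00


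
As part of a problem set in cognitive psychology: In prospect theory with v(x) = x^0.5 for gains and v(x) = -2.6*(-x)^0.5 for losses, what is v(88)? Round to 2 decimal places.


Since x = 88 >= 0, use v(x) = x^0.5
88^0.5 = 9.3808
v(88) = 9.38


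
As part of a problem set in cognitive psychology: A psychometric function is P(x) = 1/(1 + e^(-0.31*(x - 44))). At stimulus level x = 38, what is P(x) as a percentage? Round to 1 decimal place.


P(x) = 1/(1 + e^(-0.31*(38 - 44)))
Exponent = -0.31 * -6 = 1.86
e^(1.86) = 6.423737
P = 1/(1 + 6.423737) = 0.134703
Percentage = 13.5


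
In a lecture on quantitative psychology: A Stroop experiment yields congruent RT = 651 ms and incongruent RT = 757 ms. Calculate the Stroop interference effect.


Stroop effect = RT(incongruent) - RT(congruent)
= 757 - 651
= 106 ms


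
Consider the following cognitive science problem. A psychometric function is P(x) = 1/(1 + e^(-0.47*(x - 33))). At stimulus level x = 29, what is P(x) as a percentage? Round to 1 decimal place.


P(x) = 1/(1 + e^(-0.47*(29 - 33)))
Exponent = -0.47 * -4 = 1.88
e^(1.88) = 6.553505
P = 1/(1 + 6.553505) = 0.132389
Percentage = 13.2


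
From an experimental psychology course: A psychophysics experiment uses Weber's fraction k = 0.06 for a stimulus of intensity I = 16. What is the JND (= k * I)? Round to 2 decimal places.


JND = k * I
JND = 0.06 * 16
= 0.96


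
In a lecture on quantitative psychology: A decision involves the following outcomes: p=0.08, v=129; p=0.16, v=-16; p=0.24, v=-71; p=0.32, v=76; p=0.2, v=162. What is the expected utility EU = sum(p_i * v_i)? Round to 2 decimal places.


EU = sum(p_i * v_i)
0.08 * 129 = 10.32
0.16 * -16 = -2.56
0.24 * -71 = -17.04
0.32 * 76 = 24.32
0.2 * 162 = 32.4
EU = 10.32 + -2.56 + -17.04 + 24.32 + 32.4
= 47.44


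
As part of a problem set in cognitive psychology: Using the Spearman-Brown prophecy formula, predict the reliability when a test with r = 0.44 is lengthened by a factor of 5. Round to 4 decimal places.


r_new = n*r / (1 + (n-1)*r)
Numerator = 5 * 0.44 = 2.2
Denominator = 1 + 4 * 0.44 = 2.76
r_new = 2.2 / 2.76
= 0.7971


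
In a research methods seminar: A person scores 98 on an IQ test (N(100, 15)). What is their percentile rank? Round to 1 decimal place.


z = (IQ - mean) / SD
z = (98 - 100) / 15 = -0.1333
Percentile = Phi(-0.1333) * 100
Phi(-0.1333) = 0.446978
= 44.7


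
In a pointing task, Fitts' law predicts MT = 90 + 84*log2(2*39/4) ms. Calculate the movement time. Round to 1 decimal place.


MT = 90 + 84 * log2(2*39/4)
2D/W = 19.5
log2(19.5) = 4.2854
MT = 90 + 84 * 4.2854
= 450.0 ms


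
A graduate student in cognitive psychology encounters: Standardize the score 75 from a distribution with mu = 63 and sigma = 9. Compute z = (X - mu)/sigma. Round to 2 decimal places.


z = (X - mu) / sigma
= (75 - 63) / 9
= 12 / 9
= 1.33


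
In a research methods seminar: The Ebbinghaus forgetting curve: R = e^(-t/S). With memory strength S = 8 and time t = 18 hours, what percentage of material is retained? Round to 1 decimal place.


R = e^(-t/S)
-t/S = -18/8 = -2.25
R = e^(-2.25) = 0.105399
Percentage = 0.105399 * 100
= 10.5


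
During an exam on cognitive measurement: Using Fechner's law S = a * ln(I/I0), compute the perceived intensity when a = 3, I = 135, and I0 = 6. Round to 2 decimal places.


S = 3 * ln(135/6)
I/I0 = 22.5
ln(22.5) = 3.1135
S = 3 * 3.1135
= 9.34


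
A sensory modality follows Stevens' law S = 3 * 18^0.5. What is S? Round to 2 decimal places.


S = 3 * 18^0.5
18^0.5 = 4.2426
S = 3 * 4.2426
= 12.73


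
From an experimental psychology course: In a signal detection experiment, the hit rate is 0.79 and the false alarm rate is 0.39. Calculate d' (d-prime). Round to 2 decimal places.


d' = z(HR) - z(FAR)
z(0.79) = 0.8064
z(0.39) = -0.2793
d' = 0.8064 - -0.2793
= 1.09


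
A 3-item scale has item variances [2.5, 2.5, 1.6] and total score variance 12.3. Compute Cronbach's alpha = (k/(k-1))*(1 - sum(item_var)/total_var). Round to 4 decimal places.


alpha = (k/(k-1)) * (1 - sum(s_i^2)/s_total^2)
sum(item variances) = 6.6
k/(k-1) = 3/2 = 1.5
1 - 6.6/12.3 = 1 - 0.536585 = 0.463415
alpha = 1.5 * 0.463415
= 0.6951


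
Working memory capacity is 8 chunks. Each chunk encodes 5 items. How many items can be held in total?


Total items = chunks * items_per_chunk
= 8 * 5
= 40
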